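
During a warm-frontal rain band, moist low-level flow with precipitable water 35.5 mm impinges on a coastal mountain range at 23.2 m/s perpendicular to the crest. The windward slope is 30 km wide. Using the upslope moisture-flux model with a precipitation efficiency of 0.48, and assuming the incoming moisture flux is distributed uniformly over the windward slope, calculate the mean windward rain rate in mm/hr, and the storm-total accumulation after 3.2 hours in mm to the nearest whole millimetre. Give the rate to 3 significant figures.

R ≈ 47.4 mm/hr; total ≈ 152 mm

Incoming column moisture flux per unit ridge length: F = V × PW = 23.2 × 35.5 = 823.6 mm·m/s.
Spread over the 30 km slope with efficiency ε = 0.48: R = ε·F/W = 0.48 × 823.6 / 30000 m = 1.318e-02 mm/s.
R = 1.318e-02 × 3600 = 47.4 mm/hr.
Over 3.2 h: total = 47.4 × 3.2 = 151.68 ≈ 152 mm.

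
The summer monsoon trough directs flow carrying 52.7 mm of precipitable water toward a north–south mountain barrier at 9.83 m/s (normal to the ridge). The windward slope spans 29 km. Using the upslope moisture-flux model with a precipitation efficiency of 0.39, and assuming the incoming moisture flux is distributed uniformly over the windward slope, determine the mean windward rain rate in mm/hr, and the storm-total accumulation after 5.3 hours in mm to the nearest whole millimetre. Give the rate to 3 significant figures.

Incoming column moisture flux per unit ridge length: F = V × PW = 9.83 × 52.7 = 518.041 mm·m/s.
Spread over the 29 km slope with efficiency ε = 0.39: R = ε·F/W = 0.39 × 518.041 / 29000 m = 6.967e-03 mm/s.
R = 6.967e-03 × 3600 = 25.1 mm/hr.
Over 5.3 h: total = 25.1 × 5.3 = 133.03 ≈ 133 mm.

R ≈ 25.1 mm/hr; total ≈ 133 mm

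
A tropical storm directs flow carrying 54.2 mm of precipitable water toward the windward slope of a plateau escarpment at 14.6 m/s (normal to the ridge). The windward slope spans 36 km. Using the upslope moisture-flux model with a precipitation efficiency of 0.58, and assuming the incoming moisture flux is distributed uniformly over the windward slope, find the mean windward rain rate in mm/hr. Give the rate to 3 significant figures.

R ≈ 45.9 mm/hr

Incoming column moisture flux per unit ridge length: F = V × PW = 14.6 × 54.2 = 791.32 mm·m/s.
Spread over the 36 km slope with efficiency ε = 0.58: R = ε·F/W = 0.58 × 791.32 / 36000 m = 1.275e-02 mm/s.
R = 1.275e-02 × 3600 = 45.9 mm/hr.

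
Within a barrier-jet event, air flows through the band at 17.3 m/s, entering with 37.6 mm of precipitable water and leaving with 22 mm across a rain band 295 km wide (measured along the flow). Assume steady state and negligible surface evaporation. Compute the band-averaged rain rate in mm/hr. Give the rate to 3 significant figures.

Column moisture flux per unit crosswind length is F = V × PW.
Inflow: F_in = 17.3 × 37.6 = 650.48 mm·m/s
Outflow: F_out = 17.3 × 22 = 380.6 mm·m/s
Steady-state rate R = (F_in − F_out)/L = (650.48 − 380.6) / 295000 m = 9.148e-04 mm/s.
R = 9.148e-04 × 3600 = 3.29 mm/hr.

R ≈ 3.29 mm/hr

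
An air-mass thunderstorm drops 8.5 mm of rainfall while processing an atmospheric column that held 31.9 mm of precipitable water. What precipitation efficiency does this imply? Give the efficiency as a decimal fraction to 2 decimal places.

ε ≈ 0.27

ε = rainfall / PW = 8.5 / 31.9 = 0.27.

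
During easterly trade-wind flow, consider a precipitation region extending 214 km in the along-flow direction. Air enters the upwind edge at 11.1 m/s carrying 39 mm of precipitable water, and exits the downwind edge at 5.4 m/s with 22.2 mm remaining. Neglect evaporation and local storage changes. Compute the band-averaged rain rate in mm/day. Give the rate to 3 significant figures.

R ≈ 126 mm/day

Column moisture flux per unit crosswind length is F = V × PW.
Inflow: F_in = 11.1 × 39 = 432.9 mm·m/s
Outflow: F_out = 5.4 × 22.2 = 119.88 mm·m/s
Steady-state rate R = (F_in − F_out)/L = (432.9 − 119.88) / 214000 m = 1.463e-03 mm/s.
R = 1.463e-03 × 3600 × 24 = 126 mm/day.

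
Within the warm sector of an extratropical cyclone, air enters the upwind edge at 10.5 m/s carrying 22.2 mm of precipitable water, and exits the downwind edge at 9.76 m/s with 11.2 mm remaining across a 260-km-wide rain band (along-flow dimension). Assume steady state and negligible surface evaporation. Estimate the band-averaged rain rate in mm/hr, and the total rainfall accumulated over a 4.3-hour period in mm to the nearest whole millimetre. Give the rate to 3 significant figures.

R ≈ 1.71 mm/hr; total ≈ 7 mm

Column moisture flux per unit crosswind length is F = V × PW.
Inflow: F_in = 10.5 × 22.2 = 233.1 mm·m/s
Outflow: F_out = 9.76 × 11.2 = 109.312 mm·m/s
Steady-state rate R = (F_in − F_out)/L = (233.1 − 109.312) / 260000 m = 4.761e-04 mm/s.
R = 4.761e-04 × 3600 = 1.71 mm/hr.
Over 4.3 h: total = 1.71 × 4.3 = 7.353 ≈ 7 mm.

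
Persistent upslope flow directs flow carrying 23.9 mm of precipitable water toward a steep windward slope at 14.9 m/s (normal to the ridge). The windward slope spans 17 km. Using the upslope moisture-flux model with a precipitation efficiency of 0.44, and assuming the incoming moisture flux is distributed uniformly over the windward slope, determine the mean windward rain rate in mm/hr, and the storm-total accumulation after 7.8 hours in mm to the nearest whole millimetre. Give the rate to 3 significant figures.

Incoming column moisture flux per unit ridge length: F = V × PW = 14.9 × 23.9 = 356.11 mm·m/s.
Spread over the 17 km slope with efficiency ε = 0.44: R = ε·F/W = 0.44 × 356.11 / 17000 m = 9.217e-03 mm/s.
R = 9.217e-03 × 3600 = 33.2 mm/hr.
Over 7.8 h: total = 33.2 × 7.8 = 258.96 ≈ 259 mm.

R ≈ 33.2 mm/hr; total ≈ 259 mm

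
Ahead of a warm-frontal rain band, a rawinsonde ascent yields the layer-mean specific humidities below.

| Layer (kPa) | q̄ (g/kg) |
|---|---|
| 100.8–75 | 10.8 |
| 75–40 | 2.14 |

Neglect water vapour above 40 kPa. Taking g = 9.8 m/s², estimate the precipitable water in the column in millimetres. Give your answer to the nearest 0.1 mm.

PW ≈ 36.1 mm

Precipitable water is the column-integrated vapour mass per unit area: PW = (1/g) Σ q̄ Δp, with q in kg/kg and Δp in Pa (1 kg/m² of water = 1 mm).
Layer 100.8–75 kPa: Δp = 258 hPa = 25800 Pa, q̄ = 0.0108 kg/kg → 0.0108 × 25800 / 9.8 = 28.43 mm
Layer 75–40 kPa: Δp = 350 hPa = 35000 Pa, q̄ = 0.00214 kg/kg → 0.00214 × 35000 / 9.8 = 7.64 mm
PW = 28.43 + 7.64 = 36.07 ≈ 36.1 mm.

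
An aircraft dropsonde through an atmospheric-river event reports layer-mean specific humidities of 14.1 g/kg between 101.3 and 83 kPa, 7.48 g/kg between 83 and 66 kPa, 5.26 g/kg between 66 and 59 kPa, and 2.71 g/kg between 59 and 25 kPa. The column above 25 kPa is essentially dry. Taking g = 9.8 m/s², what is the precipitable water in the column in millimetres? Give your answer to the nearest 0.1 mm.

Precipitable water is the column-integrated vapour mass per unit area: PW = (1/g) Σ q̄ Δp, with q in kg/kg and Δp in Pa (1 kg/m² of water = 1 mm).
Layer 101.3–83 kPa: Δp = 183 hPa = 18300 Pa, q̄ = 0.0141 kg/kg → 0.0141 × 18300 / 9.8 = 26.33 mm
Layer 83–66 kPa: Δp = 170 hPa = 17000 Pa, q̄ = 0.00748 kg/kg → 0.00748 × 17000 / 9.8 = 12.98 mm
Layer 66–59 kPa: Δp = 70 hPa = 7000 Pa, q̄ = 0.00526 kg/kg → 0.00526 × 7000 / 9.8 = 3.76 mm
Layer 59–25 kPa: Δp = 340 hPa = 34000 Pa, q̄ = 0.00271 kg/kg → 0.00271 × 34000 / 9.8 = 9.40 mm
PW = 26.33 + 12.98 + 3.76 + 9.40 = 52.47 ≈ 52.5 mm.

PW ≈ 52.5 mm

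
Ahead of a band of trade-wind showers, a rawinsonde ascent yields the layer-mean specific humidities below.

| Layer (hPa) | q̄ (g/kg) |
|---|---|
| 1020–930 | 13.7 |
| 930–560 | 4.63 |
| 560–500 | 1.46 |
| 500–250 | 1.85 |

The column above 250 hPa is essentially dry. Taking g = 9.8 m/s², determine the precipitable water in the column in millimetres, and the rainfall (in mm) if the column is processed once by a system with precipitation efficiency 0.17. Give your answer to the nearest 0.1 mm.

PW ≈ 35.7 mm; rainfall ≈ 6.1 mm

Precipitable water is the column-integrated vapour mass per unit area: PW = (1/g) Σ q̄ Δp, with q in kg/kg and Δp in Pa (1 kg/m² of water = 1 mm).
Layer 1020–930 hPa: Δp = 90 hPa = 9000 Pa, q̄ = 0.0137 kg/kg → 0.0137 × 9000 / 9.8 = 12.58 mm
Layer 930–560 hPa: Δp = 370 hPa = 37000 Pa, q̄ = 0.00463 kg/kg → 0.00463 × 37000 / 9.8 = 17.48 mm
Layer 560–500 hPa: Δp = 60 hPa = 6000 Pa, q̄ = 0.00146 kg/kg → 0.00146 × 6000 / 9.8 = 0.89 mm
Layer 500–250 hPa: Δp = 250 hPa = 25000 Pa, q̄ = 0.00185 kg/kg → 0.00185 × 25000 / 9.8 = 4.72 mm
PW = 12.58 + 17.48 + 0.89 + 4.72 = 35.67 ≈ 35.7 mm.
Rainfall = ε × PW = 0.17 × 35.7 = 6.1 mm.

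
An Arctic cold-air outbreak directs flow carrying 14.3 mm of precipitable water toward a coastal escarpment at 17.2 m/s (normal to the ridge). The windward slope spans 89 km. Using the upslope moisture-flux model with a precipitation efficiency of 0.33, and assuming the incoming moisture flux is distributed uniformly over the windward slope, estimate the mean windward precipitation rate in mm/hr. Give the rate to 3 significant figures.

R ≈ 3.28 mm/hr

Incoming column moisture flux per unit ridge length: F = V × PW = 17.2 × 14.3 = 245.96 mm·m/s.
Spread over the 89 km slope with efficiency ε = 0.33: R = ε·F/W = 0.33 × 245.96 / 89000 m = 9.120e-04 mm/s.
R = 9.120e-04 × 3600 = 3.28 mm/hr.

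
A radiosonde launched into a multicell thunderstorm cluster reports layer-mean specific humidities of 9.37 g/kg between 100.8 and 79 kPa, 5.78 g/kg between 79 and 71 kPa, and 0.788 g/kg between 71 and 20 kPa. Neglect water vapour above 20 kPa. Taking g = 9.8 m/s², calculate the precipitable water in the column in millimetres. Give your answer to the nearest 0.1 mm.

Precipitable water is the column-integrated vapour mass per unit area: PW = (1/g) Σ q̄ Δp, with q in kg/kg and Δp in Pa (1 kg/m² of water = 1 mm).
Layer 100.8–79 kPa: Δp = 218 hPa = 21800 Pa, q̄ = 0.00937 kg/kg → 0.00937 × 21800 / 9.8 = 20.84 mm
Layer 79–71 kPa: Δp = 80 hPa = 8000 Pa, q̄ = 0.00578 kg/kg → 0.00578 × 8000 / 9.8 = 4.72 mm
Layer 71–20 kPa: Δp = 510 hPa = 51000 Pa, q̄ = 0.000788 kg/kg → 0.000788 × 51000 / 9.8 = 4.10 mm
PW = 20.84 + 4.72 + 4.10 = 29.66 ≈ 29.7 mm.

PW ≈ 29.7 mm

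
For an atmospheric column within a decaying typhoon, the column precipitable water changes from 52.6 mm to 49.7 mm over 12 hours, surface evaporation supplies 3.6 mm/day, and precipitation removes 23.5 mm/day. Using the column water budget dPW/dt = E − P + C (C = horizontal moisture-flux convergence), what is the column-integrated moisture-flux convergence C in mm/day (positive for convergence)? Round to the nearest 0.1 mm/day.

C ≈ 14.1 mm/day

dPW/dt = (49.7 − 52.6) mm / (12/24 day) = -5.800 mm/day.
C = dPW/dt − E + P = (-5.800) − 3.6 + 23.5 = 14.1 mm/day.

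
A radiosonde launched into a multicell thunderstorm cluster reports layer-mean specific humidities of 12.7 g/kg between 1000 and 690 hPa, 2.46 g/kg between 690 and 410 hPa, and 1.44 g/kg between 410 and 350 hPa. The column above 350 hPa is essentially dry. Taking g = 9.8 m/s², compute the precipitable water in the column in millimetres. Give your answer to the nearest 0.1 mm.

PW ≈ 48.1 mm

Precipitable water is the column-integrated vapour mass per unit area: PW = (1/g) Σ q̄ Δp, with q in kg/kg and Δp in Pa (1 kg/m² of water = 1 mm).
Layer 1000–690 hPa: Δp = 310 hPa = 31000 Pa, q̄ = 0.0127 kg/kg → 0.0127 × 31000 / 9.8 = 40.17 mm
Layer 690–410 hPa: Δp = 280 hPa = 28000 Pa, q̄ = 0.00246 kg/kg → 0.00246 × 28000 / 9.8 = 7.03 mm
Layer 410–350 hPa: Δp = 60 hPa = 6000 Pa, q̄ = 0.00144 kg/kg → 0.00144 × 6000 / 9.8 = 0.88 mm
PW = 40.17 + 7.03 + 0.88 = 48.08 ≈ 48.1 mm.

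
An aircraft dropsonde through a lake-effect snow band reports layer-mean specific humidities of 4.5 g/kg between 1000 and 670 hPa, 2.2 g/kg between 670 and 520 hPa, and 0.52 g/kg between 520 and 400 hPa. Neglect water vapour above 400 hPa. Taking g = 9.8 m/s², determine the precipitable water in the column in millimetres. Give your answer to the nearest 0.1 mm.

PW ≈ 19.2 mm

Precipitable water is the column-integrated vapour mass per unit area: PW = (1/g) Σ q̄ Δp, with q in kg/kg and Δp in Pa (1 kg/m² of water = 1 mm).
Layer 1000–670 hPa: Δp = 330 hPa = 33000 Pa, q̄ = 0.0045 kg/kg → 0.0045 × 33000 / 9.8 = 15.15 mm
Layer 670–520 hPa: Δp = 150 hPa = 15000 Pa, q̄ = 0.0022 kg/kg → 0.0022 × 15000 / 9.8 = 3.37 mm
Layer 520–400 hPa: Δp = 120 hPa = 12000 Pa, q̄ = 0.00052 kg/kg → 0.00052 × 12000 / 9.8 = 0.64 mm
PW = 15.15 + 3.37 + 0.64 = 19.16 ≈ 19.2 mm.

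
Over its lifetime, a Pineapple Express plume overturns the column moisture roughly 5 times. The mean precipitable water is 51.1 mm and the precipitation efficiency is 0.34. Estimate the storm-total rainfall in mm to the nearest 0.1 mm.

Each cycle deposits ε × PW = 0.34 × 51.1 = 17.374 mm.
Over 5 cycles: 5 × 17.374 = 86.9 mm.

rainfall ≈ 86.9 mm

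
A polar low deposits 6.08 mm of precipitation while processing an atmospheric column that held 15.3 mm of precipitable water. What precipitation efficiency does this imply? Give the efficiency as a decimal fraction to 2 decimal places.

ε ≈ 0.40

ε = precipitation / PW = 6.08 / 15.3 = 0.40.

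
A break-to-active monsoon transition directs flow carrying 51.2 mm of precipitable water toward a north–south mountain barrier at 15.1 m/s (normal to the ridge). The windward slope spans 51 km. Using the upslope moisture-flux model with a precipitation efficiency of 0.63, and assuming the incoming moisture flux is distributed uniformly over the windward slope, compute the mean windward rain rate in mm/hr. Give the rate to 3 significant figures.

R ≈ 34.4 mm/hr

Incoming column moisture flux per unit ridge length: F = V × PW = 15.1 × 51.2 = 773.12 mm·m/s.
Spread over the 51 km slope with efficiency ε = 0.63: R = ε·F/W = 0.63 × 773.12 / 51000 m = 9.550e-03 mm/s.
R = 9.550e-03 × 3600 = 34.4 mm/hr.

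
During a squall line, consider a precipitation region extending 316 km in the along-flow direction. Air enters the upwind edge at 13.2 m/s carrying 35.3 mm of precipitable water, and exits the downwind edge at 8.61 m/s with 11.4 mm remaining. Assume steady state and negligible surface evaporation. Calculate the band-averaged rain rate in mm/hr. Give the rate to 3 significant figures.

Column moisture flux per unit crosswind length is F = V × PW.
Inflow: F_in = 13.2 × 35.3 = 465.96 mm·m/s
Outflow: F_out = 8.61 × 11.4 = 98.154 mm·m/s
Steady-state rate R = (F_in − F_out)/L = (465.96 − 98.154) / 316000 m = 1.164e-03 mm/s.
R = 1.164e-03 × 3600 = 4.19 mm/hr.

R ≈ 4.19 mm/hr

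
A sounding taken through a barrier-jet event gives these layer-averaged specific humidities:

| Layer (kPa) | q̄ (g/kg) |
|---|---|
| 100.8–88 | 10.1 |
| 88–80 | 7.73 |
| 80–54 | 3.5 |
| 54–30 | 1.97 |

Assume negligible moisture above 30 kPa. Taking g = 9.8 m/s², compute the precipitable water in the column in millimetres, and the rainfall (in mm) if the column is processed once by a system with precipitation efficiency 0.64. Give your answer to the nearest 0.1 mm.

Precipitable water is the column-integrated vapour mass per unit area: PW = (1/g) Σ q̄ Δp, with q in kg/kg and Δp in Pa (1 kg/m² of water = 1 mm).
Layer 100.8–88 kPa: Δp = 128 hPa = 12800 Pa, q̄ = 0.0101 kg/kg → 0.0101 × 12800 / 9.8 = 13.19 mm
Layer 88–80 kPa: Δp = 80 hPa = 8000 Pa, q̄ = 0.00773 kg/kg → 0.00773 × 8000 / 9.8 = 6.31 mm
Layer 80–54 kPa: Δp = 260 hPa = 26000 Pa, q̄ = 0.0035 kg/kg → 0.0035 × 26000 / 9.8 = 9.29 mm
Layer 54–30 kPa: Δp = 240 hPa = 24000 Pa, q̄ = 0.00197 kg/kg → 0.00197 × 24000 / 9.8 = 4.82 mm
PW = 13.19 + 6.31 + 9.29 + 4.82 = 33.61 ≈ 33.6 mm.
Rainfall = ε × PW = 0.64 × 33.6 = 21.5 mm.

PW ≈ 33.6 mm; rainfall ≈ 21.5 mm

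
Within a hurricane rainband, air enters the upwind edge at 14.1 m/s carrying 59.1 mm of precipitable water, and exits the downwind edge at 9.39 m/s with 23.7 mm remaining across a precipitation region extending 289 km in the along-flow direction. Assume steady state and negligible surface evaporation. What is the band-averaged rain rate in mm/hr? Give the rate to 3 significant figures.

Column moisture flux per unit crosswind length is F = V × PW.
Inflow: F_in = 14.1 × 59.1 = 833.31 mm·m/s
Outflow: F_out = 9.39 × 23.7 = 222.543 mm·m/s
Steady-state rate R = (F_in − F_out)/L = (833.31 − 222.543) / 289000 m = 2.113e-03 mm/s.
R = 2.113e-03 × 3600 = 7.61 mm/hr.

R ≈ 7.61 mm/hr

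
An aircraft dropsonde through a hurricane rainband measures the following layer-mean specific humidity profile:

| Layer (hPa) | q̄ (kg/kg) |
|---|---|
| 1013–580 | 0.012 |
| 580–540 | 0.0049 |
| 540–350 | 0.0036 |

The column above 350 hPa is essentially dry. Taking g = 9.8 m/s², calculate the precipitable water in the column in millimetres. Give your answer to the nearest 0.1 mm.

PW ≈ 62.0 mm

Precipitable water is the column-integrated vapour mass per unit area: PW = (1/g) Σ q̄ Δp, with q in kg/kg and Δp in Pa (1 kg/m² of water = 1 mm).
Layer 1013–580 hPa: Δp = 433 hPa = 43300 Pa, q̄ = 0.012 kg/kg → 0.012 × 43300 / 9.8 = 53.02 mm
Layer 580–540 hPa: Δp = 40 hPa = 4000 Pa, q̄ = 0.0049 kg/kg → 0.0049 × 4000 / 9.8 = 2.00 mm
Layer 540–350 hPa: Δp = 190 hPa = 19000 Pa, q̄ = 0.0036 kg/kg → 0.0036 × 19000 / 9.8 = 6.98 mm
PW = 53.02 + 2.00 + 6.98 = 62.00 ≈ 62.0 mm.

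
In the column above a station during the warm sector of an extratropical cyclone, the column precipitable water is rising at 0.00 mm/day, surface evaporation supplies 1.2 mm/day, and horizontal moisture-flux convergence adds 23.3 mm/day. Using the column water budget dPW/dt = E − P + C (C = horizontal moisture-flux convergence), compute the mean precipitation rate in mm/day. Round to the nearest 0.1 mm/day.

dPW/dt = -0.00 mm/day.
P = E + C − dPW/dt = 1.2 + (23.3) − (-0.00) = 24.5 mm/day.

P ≈ 24.5 mm/day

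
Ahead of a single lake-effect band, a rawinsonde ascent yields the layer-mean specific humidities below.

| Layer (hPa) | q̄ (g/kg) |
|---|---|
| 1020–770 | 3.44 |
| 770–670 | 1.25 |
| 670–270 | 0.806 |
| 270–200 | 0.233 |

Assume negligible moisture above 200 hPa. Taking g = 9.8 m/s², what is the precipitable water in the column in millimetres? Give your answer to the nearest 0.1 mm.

PW ≈ 13.5 mm

Precipitable water is the column-integrated vapour mass per unit area: PW = (1/g) Σ q̄ Δp, with q in kg/kg and Δp in Pa (1 kg/m² of water = 1 mm).
Layer 1020–770 hPa: Δp = 250 hPa = 25000 Pa, q̄ = 0.00344 kg/kg → 0.00344 × 25000 / 9.8 = 8.78 mm
Layer 770–670 hPa: Δp = 100 hPa = 10000 Pa, q̄ = 0.00125 kg/kg → 0.00125 × 10000 / 9.8 = 1.28 mm
Layer 670–270 hPa: Δp = 400 hPa = 40000 Pa, q̄ = 0.000806 kg/kg → 0.000806 × 40000 / 9.8 = 3.29 mm
Layer 270–200 hPa: Δp = 70 hPa = 7000 Pa, q̄ = 0.000233 kg/kg → 0.000233 × 7000 / 9.8 = 0.17 mm
PW = 8.78 + 1.28 + 3.29 + 0.17 = 13.52 ≈ 13.5 mm.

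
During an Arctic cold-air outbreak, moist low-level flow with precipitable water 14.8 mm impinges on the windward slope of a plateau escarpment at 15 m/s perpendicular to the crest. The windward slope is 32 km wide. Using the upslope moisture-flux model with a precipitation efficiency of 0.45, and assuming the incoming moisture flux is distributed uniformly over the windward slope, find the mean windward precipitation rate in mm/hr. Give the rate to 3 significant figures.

Incoming column moisture flux per unit ridge length: F = V × PW = 15 × 14.8 = 222 mm·m/s.
Spread over the 32 km slope with efficiency ε = 0.45: R = ε·F/W = 0.45 × 222 / 32000 m = 3.122e-03 mm/s.
R = 3.122e-03 × 3600 = 11.2 mm/hr.

R ≈ 11.2 mm/hr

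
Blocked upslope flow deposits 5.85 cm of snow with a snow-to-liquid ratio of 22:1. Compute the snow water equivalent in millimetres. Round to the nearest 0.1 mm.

SWE ≈ 2.7 mm

SWE = snow depth / ratio = 5.85 cm / 22 = 0.266 cm = 2.7 mm.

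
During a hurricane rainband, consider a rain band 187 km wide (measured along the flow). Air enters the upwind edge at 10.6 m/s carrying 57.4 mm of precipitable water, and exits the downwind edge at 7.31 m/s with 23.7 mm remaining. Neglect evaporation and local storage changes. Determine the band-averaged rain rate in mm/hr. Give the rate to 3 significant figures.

Column moisture flux per unit crosswind length is F = V × PW.
Inflow: F_in = 10.6 × 57.4 = 608.44 mm·m/s
Outflow: F_out = 7.31 × 23.7 = 173.247 mm·m/s
Steady-state rate R = (F_in − F_out)/L = (608.44 − 173.247) / 187000 m = 2.327e-03 mm/s.
R = 2.327e-03 × 3600 = 8.38 mm/hr.

R ≈ 8.38 mm/hr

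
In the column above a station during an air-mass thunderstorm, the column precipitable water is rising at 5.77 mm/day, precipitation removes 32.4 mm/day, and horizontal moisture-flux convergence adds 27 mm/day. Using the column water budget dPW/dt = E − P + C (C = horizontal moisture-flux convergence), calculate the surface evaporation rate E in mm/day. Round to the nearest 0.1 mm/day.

dPW/dt = +5.77 mm/day.
E = dPW/dt + P − C = (+5.77) + 32.4 − (27) = 11.2 mm/day.

E ≈ 11.2 mm/day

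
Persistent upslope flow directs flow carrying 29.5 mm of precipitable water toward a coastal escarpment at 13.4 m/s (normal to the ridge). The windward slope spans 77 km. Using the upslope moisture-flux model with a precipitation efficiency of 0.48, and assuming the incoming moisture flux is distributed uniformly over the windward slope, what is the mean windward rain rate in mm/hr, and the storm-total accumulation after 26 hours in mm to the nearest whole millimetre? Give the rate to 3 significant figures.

R ≈ 8.87 mm/hr; total ≈ 231 mm

Incoming column moisture flux per unit ridge length: F = V × PW = 13.4 × 29.5 = 395.3 mm·m/s.
Spread over the 77 km slope with efficiency ε = 0.48: R = ε·F/W = 0.48 × 395.3 / 77000 m = 2.464e-03 mm/s.
R = 2.464e-03 × 3600 = 8.87 mm/hr.
Over 26 h: total = 8.87 × 26 = 230.62 ≈ 231 mm.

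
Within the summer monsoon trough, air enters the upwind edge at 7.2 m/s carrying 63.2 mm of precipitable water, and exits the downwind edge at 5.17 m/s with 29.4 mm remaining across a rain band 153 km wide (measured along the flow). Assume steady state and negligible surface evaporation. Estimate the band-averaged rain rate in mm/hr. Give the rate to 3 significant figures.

R ≈ 7.13 mm/hr

Column moisture flux per unit crosswind length is F = V × PW.
Inflow: F_in = 7.2 × 63.2 = 455.04 mm·m/s
Outflow: F_out = 5.17 × 29.4 = 151.998 mm·m/s
Steady-state rate R = (F_in − F_out)/L = (455.04 − 151.998) / 153000 m = 1.981e-03 mm/s.
R = 1.981e-03 × 3600 = 7.13 mm/hr.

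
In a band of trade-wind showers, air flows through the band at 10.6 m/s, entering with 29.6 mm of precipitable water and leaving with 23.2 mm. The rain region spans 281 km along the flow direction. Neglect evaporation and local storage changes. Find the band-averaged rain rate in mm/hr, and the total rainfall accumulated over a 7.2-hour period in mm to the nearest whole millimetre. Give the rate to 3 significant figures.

Column moisture flux per unit crosswind length is F = V × PW.
Inflow: F_in = 10.6 × 29.6 = 313.76 mm·m/s
Outflow: F_out = 10.6 × 23.2 = 245.92 mm·m/s
Steady-state rate R = (F_in − F_out)/L = (313.76 − 245.92) / 281000 m = 2.414e-04 mm/s.
R = 2.414e-04 × 3600 = 0.869 mm/hr.
Over 7.2 h: total = 0.869 × 7.2 = 6.2568 ≈ 6 mm.

R ≈ 0.869 mm/hr; total ≈ 6 mm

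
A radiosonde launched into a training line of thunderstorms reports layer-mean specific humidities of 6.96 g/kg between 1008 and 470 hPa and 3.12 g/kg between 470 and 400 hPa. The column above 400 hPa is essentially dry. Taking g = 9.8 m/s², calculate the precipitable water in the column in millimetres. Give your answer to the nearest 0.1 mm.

Precipitable water is the column-integrated vapour mass per unit area: PW = (1/g) Σ q̄ Δp, with q in kg/kg and Δp in Pa (1 kg/m² of water = 1 mm).
Layer 1008–470 hPa: Δp = 538 hPa = 53800 Pa, q̄ = 0.00696 kg/kg → 0.00696 × 53800 / 9.8 = 38.21 mm
Layer 470–400 hPa: Δp = 70 hPa = 7000 Pa, q̄ = 0.00312 kg/kg → 0.00312 × 7000 / 9.8 = 2.23 mm
PW = 38.21 + 2.23 = 40.44 ≈ 40.4 mm.

PW ≈ 40.4 mm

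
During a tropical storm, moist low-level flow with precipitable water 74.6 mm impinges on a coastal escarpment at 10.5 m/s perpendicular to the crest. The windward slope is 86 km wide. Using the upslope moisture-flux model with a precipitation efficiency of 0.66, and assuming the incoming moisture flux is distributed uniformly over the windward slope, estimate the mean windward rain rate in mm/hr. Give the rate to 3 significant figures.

Incoming column moisture flux per unit ridge length: F = V × PW = 10.5 × 74.6 = 783.3 mm·m/s.
Spread over the 86 km slope with efficiency ε = 0.66: R = ε·F/W = 0.66 × 783.3 / 86000 m = 6.011e-03 mm/s.
R = 6.011e-03 × 3600 = 21.6 mm/hr.

R ≈ 21.6 mm/hr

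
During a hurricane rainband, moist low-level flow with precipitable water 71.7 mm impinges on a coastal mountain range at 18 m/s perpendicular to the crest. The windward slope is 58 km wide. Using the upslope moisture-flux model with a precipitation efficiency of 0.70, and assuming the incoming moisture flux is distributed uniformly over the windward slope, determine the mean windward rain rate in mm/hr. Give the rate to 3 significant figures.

Incoming column moisture flux per unit ridge length: F = V × PW = 18 × 71.7 = 1290.6 mm·m/s.
Spread over the 58 km slope with efficiency ε = 0.70: R = ε·F/W = 0.70 × 1290.6 / 58000 m = 1.558e-02 mm/s.
R = 1.558e-02 × 3600 = 56.1 mm/hr.

R ≈ 56.1 mm/hr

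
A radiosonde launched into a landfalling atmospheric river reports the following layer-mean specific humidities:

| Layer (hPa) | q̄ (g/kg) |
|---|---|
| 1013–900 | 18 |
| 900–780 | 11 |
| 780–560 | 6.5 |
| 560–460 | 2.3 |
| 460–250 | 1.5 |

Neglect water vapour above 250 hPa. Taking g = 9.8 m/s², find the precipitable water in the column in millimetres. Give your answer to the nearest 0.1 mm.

Precipitable water is the column-integrated vapour mass per unit area: PW = (1/g) Σ q̄ Δp, with q in kg/kg and Δp in Pa (1 kg/m² of water = 1 mm).
Layer 1013–900 hPa: Δp = 113 hPa = 11300 Pa, q̄ = 0.018 kg/kg → 0.018 × 11300 / 9.8 = 20.76 mm
Layer 900–780 hPa: Δp = 120 hPa = 12000 Pa, q̄ = 0.011 kg/kg → 0.011 × 12000 / 9.8 = 13.47 mm
Layer 780–560 hPa: Δp = 220 hPa = 22000 Pa, q̄ = 0.0065 kg/kg → 0.0065 × 22000 / 9.8 = 14.59 mm
Layer 560–460 hPa: Δp = 100 hPa = 10000 Pa, q̄ = 0.0023 kg/kg → 0.0023 × 10000 / 9.8 = 2.35 mm
Layer 460–250 hPa: Δp = 210 hPa = 21000 Pa, q̄ = 0.0015 kg/kg → 0.0015 × 21000 / 9.8 = 3.21 mm
PW = 20.76 + 13.47 + 14.59 + 2.35 + 3.21 = 54.38 ≈ 54.4 mm.

PW ≈ 54.4 mm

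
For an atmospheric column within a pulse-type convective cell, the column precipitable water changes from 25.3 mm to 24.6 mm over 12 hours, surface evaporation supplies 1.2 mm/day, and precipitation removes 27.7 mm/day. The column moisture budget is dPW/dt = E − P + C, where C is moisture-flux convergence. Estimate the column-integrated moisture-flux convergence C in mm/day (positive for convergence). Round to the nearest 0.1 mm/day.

dPW/dt = (24.6 − 25.3) mm / (12/24 day) = -1.400 mm/day.
C = dPW/dt − E + P = (-1.400) − 1.2 + 27.7 = 25.1 mm/day.

C ≈ 25.1 mm/day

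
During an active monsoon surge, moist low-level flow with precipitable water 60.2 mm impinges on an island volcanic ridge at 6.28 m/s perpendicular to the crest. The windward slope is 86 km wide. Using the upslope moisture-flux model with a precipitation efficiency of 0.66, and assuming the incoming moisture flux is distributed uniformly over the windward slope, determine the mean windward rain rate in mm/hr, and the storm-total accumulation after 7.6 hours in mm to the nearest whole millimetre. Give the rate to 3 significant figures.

R ≈ 10.4 mm/hr; total ≈ 79 mm

Incoming column moisture flux per unit ridge length: F = V × PW = 6.28 × 60.2 = 378.056 mm·m/s.
Spread over the 86 km slope with efficiency ε = 0.66: R = ε·F/W = 0.66 × 378.056 / 86000 m = 2.901e-03 mm/s.
R = 2.901e-03 × 3600 = 10.4 mm/hr.
Over 7.6 h: total = 10.4 × 7.6 = 79.04 ≈ 79 mm.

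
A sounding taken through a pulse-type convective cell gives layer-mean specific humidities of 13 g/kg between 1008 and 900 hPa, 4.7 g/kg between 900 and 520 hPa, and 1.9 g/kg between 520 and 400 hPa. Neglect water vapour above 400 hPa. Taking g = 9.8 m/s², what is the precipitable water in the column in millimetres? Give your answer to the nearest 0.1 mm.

Precipitable water is the column-integrated vapour mass per unit area: PW = (1/g) Σ q̄ Δp, with q in kg/kg and Δp in Pa (1 kg/m² of water = 1 mm).
Layer 1008–900 hPa: Δp = 108 hPa = 10800 Pa, q̄ = 0.013 kg/kg → 0.013 × 10800 / 9.8 = 14.33 mm
Layer 900–520 hPa: Δp = 380 hPa = 38000 Pa, q̄ = 0.0047 kg/kg → 0.0047 × 38000 / 9.8 = 18.22 mm
Layer 520–400 hPa: Δp = 120 hPa = 12000 Pa, q̄ = 0.0019 kg/kg → 0.0019 × 12000 / 9.8 = 2.33 mm
PW = 14.33 + 18.22 + 2.33 = 34.88 ≈ 34.9 mm.

PW ≈ 34.9 mm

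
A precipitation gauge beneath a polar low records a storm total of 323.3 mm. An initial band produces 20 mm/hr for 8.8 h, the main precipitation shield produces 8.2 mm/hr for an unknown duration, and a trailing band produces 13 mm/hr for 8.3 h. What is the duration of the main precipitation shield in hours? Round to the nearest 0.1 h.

Known phases: 20 × 8.8 + 13 × 8.3 = 176 + 107.9 = 283.9 mm.
Remaining depth = 323.3 − 283.9 = 39.4 mm.
Duration = 39.4 / 8.2 = 4.8 h.

duration ≈ 4.8 h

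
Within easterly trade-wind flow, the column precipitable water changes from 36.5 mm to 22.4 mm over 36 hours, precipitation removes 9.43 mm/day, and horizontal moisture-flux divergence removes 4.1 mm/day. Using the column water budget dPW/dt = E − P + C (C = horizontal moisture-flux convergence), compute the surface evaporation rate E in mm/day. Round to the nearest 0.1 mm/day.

E ≈ 4.1 mm/day

dPW/dt = (22.4 − 36.5) mm / (36/24 day) = -9.400 mm/day.
E = dPW/dt + P − C = (-9.400) + 9.43 − (-4.1) = 4.1 mm/day.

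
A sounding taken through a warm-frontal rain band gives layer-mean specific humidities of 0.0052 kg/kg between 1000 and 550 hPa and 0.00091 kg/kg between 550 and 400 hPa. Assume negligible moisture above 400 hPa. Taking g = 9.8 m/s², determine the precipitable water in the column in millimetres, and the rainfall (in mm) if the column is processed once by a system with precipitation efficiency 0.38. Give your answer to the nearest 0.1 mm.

PW ≈ 25.3 mm; rainfall ≈ 9.6 mm

Precipitable water is the column-integrated vapour mass per unit area: PW = (1/g) Σ q̄ Δp, with q in kg/kg and Δp in Pa (1 kg/m² of water = 1 mm).
Layer 1000–550 hPa: Δp = 450 hPa = 45000 Pa, q̄ = 0.0052 kg/kg → 0.0052 × 45000 / 9.8 = 23.88 mm
Layer 550–400 hPa: Δp = 150 hPa = 15000 Pa, q̄ = 0.00091 kg/kg → 0.00091 × 15000 / 9.8 = 1.39 mm
PW = 23.88 + 1.39 = 25.27 ≈ 25.3 mm.
Rainfall = ε × PW = 0.38 × 25.3 = 9.6 mm.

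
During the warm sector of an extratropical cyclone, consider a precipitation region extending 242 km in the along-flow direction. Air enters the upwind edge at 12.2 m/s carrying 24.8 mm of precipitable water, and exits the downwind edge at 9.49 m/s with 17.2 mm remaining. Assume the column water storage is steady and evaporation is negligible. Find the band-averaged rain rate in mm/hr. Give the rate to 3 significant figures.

Column moisture flux per unit crosswind length is F = V × PW.
Inflow: F_in = 12.2 × 24.8 = 302.56 mm·m/s
Outflow: F_out = 9.49 × 17.2 = 163.228 mm·m/s
Steady-state rate R = (F_in − F_out)/L = (302.56 − 163.228) / 242000 m = 5.758e-04 mm/s.
R = 5.758e-04 × 3600 = 2.07 mm/hr.

R ≈ 2.07 mm/hr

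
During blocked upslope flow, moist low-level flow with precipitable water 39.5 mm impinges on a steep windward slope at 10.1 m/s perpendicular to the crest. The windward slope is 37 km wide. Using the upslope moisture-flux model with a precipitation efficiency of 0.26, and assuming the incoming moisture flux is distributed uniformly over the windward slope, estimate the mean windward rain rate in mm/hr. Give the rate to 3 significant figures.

Incoming column moisture flux per unit ridge length: F = V × PW = 10.1 × 39.5 = 398.95 mm·m/s.
Spread over the 37 km slope with efficiency ε = 0.26: R = ε·F/W = 0.26 × 398.95 / 37000 m = 2.803e-03 mm/s.
R = 2.803e-03 × 3600 = 10.1 mm/hr.

R ≈ 10.1 mm/hr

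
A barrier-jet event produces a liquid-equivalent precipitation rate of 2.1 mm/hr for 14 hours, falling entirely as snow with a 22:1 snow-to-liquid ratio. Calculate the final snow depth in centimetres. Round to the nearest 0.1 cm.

snow depth ≈ 64.7 cm

Liquid-equivalent depth = 2.1 × 14 = 29.4 mm.
Snow depth = 29.4 mm × 22 = 646.8 mm = 64.7 cm.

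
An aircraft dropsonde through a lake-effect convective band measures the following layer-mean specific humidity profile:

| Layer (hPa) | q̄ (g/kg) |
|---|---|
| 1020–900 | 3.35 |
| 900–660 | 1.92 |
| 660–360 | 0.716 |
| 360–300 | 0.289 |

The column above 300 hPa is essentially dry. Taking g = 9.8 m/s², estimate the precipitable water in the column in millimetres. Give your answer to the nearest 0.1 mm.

Precipitable water is the column-integrated vapour mass per unit area: PW = (1/g) Σ q̄ Δp, with q in kg/kg and Δp in Pa (1 kg/m² of water = 1 mm).
Layer 1020–900 hPa: Δp = 120 hPa = 12000 Pa, q̄ = 0.00335 kg/kg → 0.00335 × 12000 / 9.8 = 4.10 mm
Layer 900–660 hPa: Δp = 240 hPa = 24000 Pa, q̄ = 0.00192 kg/kg → 0.00192 × 24000 / 9.8 = 4.70 mm
Layer 660–360 hPa: Δp = 300 hPa = 30000 Pa, q̄ = 0.000716 kg/kg → 0.000716 × 30000 / 9.8 = 2.19 mm
Layer 360–300 hPa: Δp = 60 hPa = 6000 Pa, q̄ = 0.000289 kg/kg → 0.000289 × 6000 / 9.8 = 0.18 mm
PW = 4.10 + 4.70 + 2.19 + 0.18 = 11.17 ≈ 11.2 mm.

PW ≈ 11.2 mm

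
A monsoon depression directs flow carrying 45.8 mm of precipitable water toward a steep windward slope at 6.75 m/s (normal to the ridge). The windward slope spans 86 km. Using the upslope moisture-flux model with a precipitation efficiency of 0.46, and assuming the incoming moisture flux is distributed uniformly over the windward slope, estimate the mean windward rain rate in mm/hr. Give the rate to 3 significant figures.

R ≈ 5.95 mm/hr

Incoming column moisture flux per unit ridge length: F = V × PW = 6.75 × 45.8 = 309.15 mm·m/s.
Spread over the 86 km slope with efficiency ε = 0.46: R = ε·F/W = 0.46 × 309.15 / 86000 m = 1.654e-03 mm/s.
R = 1.654e-03 × 3600 = 5.95 mm/hr.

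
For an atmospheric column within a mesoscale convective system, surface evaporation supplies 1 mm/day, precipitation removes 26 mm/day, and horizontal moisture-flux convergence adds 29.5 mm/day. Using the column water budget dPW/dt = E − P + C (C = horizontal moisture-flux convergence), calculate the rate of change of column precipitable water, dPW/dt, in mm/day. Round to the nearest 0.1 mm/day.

dPW/dt = E − P + C = 1 − 26 + (29.5) = 4.5 mm/day.

dPW/dt ≈ 4.5 mm/day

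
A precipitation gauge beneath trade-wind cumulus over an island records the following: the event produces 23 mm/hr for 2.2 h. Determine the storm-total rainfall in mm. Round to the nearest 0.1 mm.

Total = Σ Rᵢ Δtᵢ = 23 × 2.2
      = 50.6 = 50.6 mm.

total ≈ 50.6 mm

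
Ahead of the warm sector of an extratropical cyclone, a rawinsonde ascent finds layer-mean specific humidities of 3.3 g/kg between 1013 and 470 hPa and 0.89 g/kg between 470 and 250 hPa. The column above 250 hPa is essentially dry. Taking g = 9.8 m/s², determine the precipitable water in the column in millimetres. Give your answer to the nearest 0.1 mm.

PW ≈ 20.3 mm

Precipitable water is the column-integrated vapour mass per unit area: PW = (1/g) Σ q̄ Δp, with q in kg/kg and Δp in Pa (1 kg/m² of water = 1 mm).
Layer 1013–470 hPa: Δp = 543 hPa = 54300 Pa, q̄ = 0.0033 kg/kg → 0.0033 × 54300 / 9.8 = 18.28 mm
Layer 470–250 hPa: Δp = 220 hPa = 22000 Pa, q̄ = 0.00089 kg/kg → 0.00089 × 22000 / 9.8 = 2.00 mm
PW = 18.28 + 2.00 = 20.28 ≈ 20.3 mm.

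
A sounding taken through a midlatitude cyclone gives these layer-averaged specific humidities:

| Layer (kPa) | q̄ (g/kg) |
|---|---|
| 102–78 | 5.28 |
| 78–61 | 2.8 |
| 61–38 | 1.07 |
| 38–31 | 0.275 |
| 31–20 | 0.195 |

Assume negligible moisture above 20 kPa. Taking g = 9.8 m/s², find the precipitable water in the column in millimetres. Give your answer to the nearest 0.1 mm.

PW ≈ 20.7 mm

Precipitable water is the column-integrated vapour mass per unit area: PW = (1/g) Σ q̄ Δp, with q in kg/kg and Δp in Pa (1 kg/m² of water = 1 mm).
Layer 102–78 kPa: Δp = 240 hPa = 24000 Pa, q̄ = 0.00528 kg/kg → 0.00528 × 24000 / 9.8 = 12.93 mm
Layer 78–61 kPa: Δp = 170 hPa = 17000 Pa, q̄ = 0.0028 kg/kg → 0.0028 × 17000 / 9.8 = 4.86 mm
Layer 61–38 kPa: Δp = 230 hPa = 23000 Pa, q̄ = 0.00107 kg/kg → 0.00107 × 23000 / 9.8 = 2.51 mm
Layer 38–31 kPa: Δp = 70 hPa = 7000 Pa, q̄ = 0.000275 kg/kg → 0.000275 × 7000 / 9.8 = 0.20 mm
Layer 31–20 kPa: Δp = 110 hPa = 11000 Pa, q̄ = 0.000195 kg/kg → 0.000195 × 11000 / 9.8 = 0.22 mm
PW = 12.93 + 4.86 + 2.51 + 0.20 + 0.22 = 20.72 ≈ 20.7 mm.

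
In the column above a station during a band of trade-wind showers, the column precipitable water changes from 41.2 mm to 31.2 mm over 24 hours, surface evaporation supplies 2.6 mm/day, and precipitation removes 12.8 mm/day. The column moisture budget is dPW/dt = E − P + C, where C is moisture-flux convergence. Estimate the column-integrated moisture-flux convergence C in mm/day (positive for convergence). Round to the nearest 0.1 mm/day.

dPW/dt = (31.2 − 41.2) mm / (24/24 day) = -10.000 mm/day.
C = dPW/dt − E + P = (-10.000) − 2.6 + 12.8 = 0.2 mm/day.

C ≈ 0.2 mm/day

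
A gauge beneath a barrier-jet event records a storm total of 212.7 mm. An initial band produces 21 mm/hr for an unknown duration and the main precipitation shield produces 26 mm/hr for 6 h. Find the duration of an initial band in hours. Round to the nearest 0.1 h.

duration ≈ 2.7 h

Known phases: 26 × 6 = 156 mm.
Remaining depth = 212.7 − 156 = 56.7 mm.
Duration = 56.7 / 21 = 2.7 h.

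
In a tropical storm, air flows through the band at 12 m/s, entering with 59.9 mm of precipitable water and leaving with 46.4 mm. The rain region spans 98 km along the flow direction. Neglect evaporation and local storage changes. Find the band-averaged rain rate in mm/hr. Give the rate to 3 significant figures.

R ≈ 5.95 mm/hr

Column moisture flux per unit crosswind length is F = V × PW.
Inflow: F_in = 12 × 59.9 = 718.8 mm·m/s
Outflow: F_out = 12 × 46.4 = 556.8 mm·m/s
Steady-state rate R = (F_in − F_out)/L = (718.8 − 556.8) / 98000 m = 1.653e-03 mm/s.
R = 1.653e-03 × 3600 = 5.95 mm/hr.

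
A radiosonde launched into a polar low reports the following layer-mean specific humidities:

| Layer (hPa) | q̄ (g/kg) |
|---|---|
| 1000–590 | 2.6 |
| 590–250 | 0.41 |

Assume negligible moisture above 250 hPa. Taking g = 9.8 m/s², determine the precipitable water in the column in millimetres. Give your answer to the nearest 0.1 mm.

Precipitable water is the column-integrated vapour mass per unit area: PW = (1/g) Σ q̄ Δp, with q in kg/kg and Δp in Pa (1 kg/m² of water = 1 mm).
Layer 1000–590 hPa: Δp = 410 hPa = 41000 Pa, q̄ = 0.0026 kg/kg → 0.0026 × 41000 / 9.8 = 10.88 mm
Layer 590–250 hPa: Δp = 340 hPa = 34000 Pa, q̄ = 0.00041 kg/kg → 0.00041 × 34000 / 9.8 = 1.42 mm
PW = 10.88 + 1.42 = 12.30 ≈ 12.3 mm.

PW ≈ 12.3 mm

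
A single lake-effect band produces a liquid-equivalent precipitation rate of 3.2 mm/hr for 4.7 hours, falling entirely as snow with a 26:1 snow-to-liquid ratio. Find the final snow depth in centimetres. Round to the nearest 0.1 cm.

Liquid-equivalent depth = 3.2 × 4.7 = 15.04 mm.
Snow depth = 15.04 mm × 26 = 391.04 mm = 39.1 cm.

snow depth ≈ 39.1 cm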